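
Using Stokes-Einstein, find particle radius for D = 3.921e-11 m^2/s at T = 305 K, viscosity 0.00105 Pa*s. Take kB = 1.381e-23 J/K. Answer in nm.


Stokes-Einstein: R = kB*T / (6*pi*eta*D)
R = 1.381e-23 * 305 / (6 * pi * 0.00105 * 3.921e-11)
R = 5.42758e-09 m = 5.43 nm

5.43


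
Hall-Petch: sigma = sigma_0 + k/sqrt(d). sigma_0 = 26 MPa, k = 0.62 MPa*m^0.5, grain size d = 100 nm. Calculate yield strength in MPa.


d = 100 nm = 1e-07 m
sqrt(d) = 0.0003162278
Hall-Petch contribution = k / sqrt(d) = 0.62 / 0.0003162278 = 1960.6 MPa
sigma = sigma_0 + k/sqrt(d) = 26 + 1960.6 = 1986.6 MPa

1986.6


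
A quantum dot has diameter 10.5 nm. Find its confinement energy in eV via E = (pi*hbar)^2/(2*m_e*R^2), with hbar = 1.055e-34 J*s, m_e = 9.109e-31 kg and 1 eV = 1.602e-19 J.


Radius R = 10.5/2 = 5.25 nm = 5.25e-09 m
E = (pi * 1.055e-34)^2 / (2 * 9.109e-31 * (5.25e-09)^2)
E(J) = 2.18769e-21
E = E(J) / 1.602e-19 = 0.0137 eV

0.0137


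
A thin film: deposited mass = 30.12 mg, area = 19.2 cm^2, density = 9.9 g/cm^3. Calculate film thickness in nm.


Convert: m = 30.12 mg = 3.0120e-05 kg, A = 19.2 cm^2 = 1.9200e-03 m^2, rho = 9.9 g/cm^3 = 9900 kg/m^3
t = m / (A * rho)
t = 3.0120e-05 / (1.9200e-03 * 9900)
t = 1.5846e-06 m = 1584.6 nm

1584.6


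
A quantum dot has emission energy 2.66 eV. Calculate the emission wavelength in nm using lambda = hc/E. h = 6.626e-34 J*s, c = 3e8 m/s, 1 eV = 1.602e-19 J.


Convert energy: E = 2.66 eV = 2.66 * 1.602e-19 = 4.26132e-19 J
lambda = h*c / E = 6.626e-34 * 3e8 / 4.26132e-19
lambda = 4.66475e-07 m = 466.5 nm

466.5


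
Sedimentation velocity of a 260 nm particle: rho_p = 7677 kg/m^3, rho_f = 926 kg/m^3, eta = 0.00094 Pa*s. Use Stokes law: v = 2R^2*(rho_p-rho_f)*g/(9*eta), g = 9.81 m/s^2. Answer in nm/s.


Radius R = 260/2 nm = 1.3e-07 m
Density difference = 7677 - 926 = 6751 kg/m^3
v = 2 * R^2 * (rho_p - rho_f) * g / (9 * eta)
v = 2 * (1.3e-07)^2 * 6751 * 9.81 / (9 * 0.00094)
v = 2.64596e-07 m/s = 264.5961 nm/s

264.5961


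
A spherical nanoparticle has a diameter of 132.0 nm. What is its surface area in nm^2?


Radius r = 132.0/2 = 66 nm
Surface area SA = 4 * pi * r^2
SA = 4 * pi * (66)^2
SA = 54739.11 nm^2

54739.11


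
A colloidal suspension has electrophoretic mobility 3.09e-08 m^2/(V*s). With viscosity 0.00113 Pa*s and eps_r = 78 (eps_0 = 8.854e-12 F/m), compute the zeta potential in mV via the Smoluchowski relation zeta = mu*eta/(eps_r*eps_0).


Smoluchowski equation: zeta = mu * eta / (eps_r * eps_0)
zeta = 3.09e-08 * 0.00113 / (78 * 8.854e-12)
zeta = 0.05056 V = 50.56 mV

50.56


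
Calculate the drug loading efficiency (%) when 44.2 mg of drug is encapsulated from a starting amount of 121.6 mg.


Drug loading efficiency = (drug loaded / drug initial) * 100
DLE = 44.2 / 121.6 * 100
DLE = 0.3635 * 100
DLE = 36.35%

36.35


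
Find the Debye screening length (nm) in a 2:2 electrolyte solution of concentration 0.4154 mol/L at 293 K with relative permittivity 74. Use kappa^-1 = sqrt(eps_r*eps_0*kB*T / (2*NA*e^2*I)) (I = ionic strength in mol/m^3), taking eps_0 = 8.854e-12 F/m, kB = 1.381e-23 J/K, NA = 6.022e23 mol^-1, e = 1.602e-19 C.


Ionic strength I = 0.4154 * 2^2 * 1000 = 1661.6 mol/m^3
kappa^-1 = sqrt(74 * 8.854e-12 * 1.381e-23 * 293 / (2 * 6.022e23 * (1.602e-19)^2 * 1661.6))
kappa^-1 = 0.227 nm

0.227


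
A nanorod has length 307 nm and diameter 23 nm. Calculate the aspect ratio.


Aspect ratio AR = length / diameter
AR = 307 / 23
AR = 13.35

13.35


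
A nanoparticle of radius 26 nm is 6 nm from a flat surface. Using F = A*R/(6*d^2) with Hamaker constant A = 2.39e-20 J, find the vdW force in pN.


Convert to SI: R = 26 nm = 2.6e-08 m, d = 6 nm = 6e-09 m
F = A * R / (6 * d^2)
F = 2.39e-20 * 2.6e-08 / (6 * (6e-09)^2)
F = 2.87685e-12 N = 2.877 pN

2.877


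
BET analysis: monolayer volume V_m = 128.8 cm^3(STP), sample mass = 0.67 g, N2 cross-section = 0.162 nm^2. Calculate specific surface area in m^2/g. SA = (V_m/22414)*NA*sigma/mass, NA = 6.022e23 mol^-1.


Number of moles in monolayer = V_m / 22414 = 128.8 / 22414 = 0.00574641
Number of molecules = moles * NA = 0.00574641 * 6.022e23
SA = molecules * sigma / mass
SA = (128.8 / 22414) * 6.022e23 * 0.162e-18 / 0.67
SA = 836.7 m^2/g

836.7


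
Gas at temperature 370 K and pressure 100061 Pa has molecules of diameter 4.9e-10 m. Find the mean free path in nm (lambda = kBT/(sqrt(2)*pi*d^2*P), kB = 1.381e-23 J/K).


Mean free path: lambda = kB*T / (sqrt(2) * pi * d^2 * P)
lambda = 1.381e-23 * 370 / (sqrt(2) * pi * (4.9e-10)^2 * 100061)
lambda = 4.78711e-08 m
lambda = 47.87 nm

47.87


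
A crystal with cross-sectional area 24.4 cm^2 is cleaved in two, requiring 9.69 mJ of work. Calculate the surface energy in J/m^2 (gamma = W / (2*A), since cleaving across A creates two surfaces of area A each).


Convert: A = 24.4 cm^2 = 0.00244 m^2, W = 9.69 mJ = 0.00969 J
Cleaving exposes two faces of area A, so total new surface = 2*A and gamma = W / (2*A)
gamma = 0.00969 / (2 * 0.00244)
gamma = 1.986 J/m^2

1.986


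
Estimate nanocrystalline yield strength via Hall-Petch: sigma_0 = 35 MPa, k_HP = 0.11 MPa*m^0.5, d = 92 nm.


d = 92 nm = 9.2e-08 m
sqrt(d) = 0.000303315
Hall-Petch contribution = k / sqrt(d) = 0.11 / 0.000303315 = 362.7 MPa
sigma = sigma_0 + k/sqrt(d) = 35 + 362.7 = 397.7 MPa

397.7


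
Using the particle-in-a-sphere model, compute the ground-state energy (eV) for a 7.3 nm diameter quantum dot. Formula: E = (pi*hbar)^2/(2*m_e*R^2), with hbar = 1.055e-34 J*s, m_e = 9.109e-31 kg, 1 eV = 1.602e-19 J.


Radius R = 7.3/2 = 3.65 nm = 3.65e-09 m
E = (pi * 1.055e-34)^2 / (2 * 9.109e-31 * (3.65e-09)^2)
E(J) = 4.52604e-21
E = E(J) / 1.602e-19 = 0.0283 eV

0.0283


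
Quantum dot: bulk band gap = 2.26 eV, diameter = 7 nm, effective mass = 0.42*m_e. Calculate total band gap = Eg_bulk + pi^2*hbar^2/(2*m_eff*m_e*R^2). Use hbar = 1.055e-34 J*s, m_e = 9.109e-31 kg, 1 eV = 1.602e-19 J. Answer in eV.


Radius R = 7/2 nm = 3.5e-09 m
Confinement energy dE = pi^2 * hbar^2 / (2 * m_eff * m_e * R^2)
dE = pi^2 * (1.055e-34)^2 / (2 * 0.42 * 9.109e-31 * (3.5e-09)^2) J, divided by 1.602e-19 J/eV
dE = 0.0732 eV
Total band gap = E_g(bulk) + dE = 2.26 + 0.0732 = 2.3332 eV

2.3332


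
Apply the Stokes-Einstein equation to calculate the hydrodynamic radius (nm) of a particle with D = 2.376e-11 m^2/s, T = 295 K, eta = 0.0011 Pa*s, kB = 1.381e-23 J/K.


Stokes-Einstein: R = kB*T / (6*pi*eta*D)
R = 1.381e-23 * 295 / (6 * pi * 0.0011 * 2.376e-11)
R = 8.26943e-09 m = 8.27 nm

8.27


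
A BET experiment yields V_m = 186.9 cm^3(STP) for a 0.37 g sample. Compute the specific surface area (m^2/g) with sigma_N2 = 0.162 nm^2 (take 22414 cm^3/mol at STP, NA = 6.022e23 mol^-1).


Number of moles in monolayer = V_m / 22414 = 186.9 / 22414 = 0.00833854
Number of molecules = moles * NA = 0.00833854 * 6.022e23
SA = molecules * sigma / mass
SA = (186.9 / 22414) * 6.022e23 * 0.162e-18 / 0.37
SA = 2198.6 m^2/g

2198.6


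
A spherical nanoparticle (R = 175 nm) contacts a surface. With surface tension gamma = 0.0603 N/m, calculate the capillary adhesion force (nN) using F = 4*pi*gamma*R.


Convert radius: R = 175 nm = 1.75e-07 m
F = 4 * pi * gamma * R
F = 4 * pi * 0.0603 * 1.75e-07
F = 1.32607e-07 N = 132.6066 nN

132.6066


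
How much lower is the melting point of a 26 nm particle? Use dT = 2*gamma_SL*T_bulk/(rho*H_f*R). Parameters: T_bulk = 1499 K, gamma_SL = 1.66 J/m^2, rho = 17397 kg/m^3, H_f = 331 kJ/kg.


Radius R = 26/2 = 13 nm = 1.3e-08 m
Convert H_f = 331 kJ/kg = 331000 J/kg
dT = 2 * gamma_SL * T_bulk / (rho * H_f * R)
dT = 2 * 1.66 * 1499 / (17397 * 331000 * 1.3e-08)
dT = 66.5 K

66.5


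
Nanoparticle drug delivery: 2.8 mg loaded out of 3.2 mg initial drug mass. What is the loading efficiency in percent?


Drug loading efficiency = (drug loaded / drug initial) * 100
DLE = 2.8 / 3.2 * 100
DLE = 0.875 * 100
DLE = 87.5%

87.5


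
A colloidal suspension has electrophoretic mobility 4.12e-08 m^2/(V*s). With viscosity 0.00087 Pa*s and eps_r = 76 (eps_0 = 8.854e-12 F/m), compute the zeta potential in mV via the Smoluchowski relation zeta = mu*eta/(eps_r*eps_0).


Smoluchowski equation: zeta = mu * eta / (eps_r * eps_0)
zeta = 4.12e-08 * 0.00087 / (76 * 8.854e-12)
zeta = 0.053268 V = 53.27 mV

53.27


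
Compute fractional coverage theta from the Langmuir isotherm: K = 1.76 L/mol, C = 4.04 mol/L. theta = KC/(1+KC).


Langmuir isotherm: theta = K*C / (1 + K*C)
K*C = 1.76 * 4.04 = 7.1104
theta = 7.1104 / (1 + 7.1104) = 7.1104 / 8.1104
theta = 0.8767

0.8767


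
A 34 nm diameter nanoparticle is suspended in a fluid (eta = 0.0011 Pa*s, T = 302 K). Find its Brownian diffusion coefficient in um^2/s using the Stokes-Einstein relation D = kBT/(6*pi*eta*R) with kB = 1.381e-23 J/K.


Radius R = 34/2 = 17 nm = 1.7e-08 m
D = kB*T / (6*pi*eta*R)
D = 1.381e-23 * 302 / (6 * pi * 0.0011 * 1.7e-08)
D = 1.1832e-11 m^2/s = 11.832 um^2/s

11.832


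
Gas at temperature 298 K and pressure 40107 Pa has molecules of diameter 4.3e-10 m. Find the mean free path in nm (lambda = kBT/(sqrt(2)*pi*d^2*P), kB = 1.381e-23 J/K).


Mean free path: lambda = kB*T / (sqrt(2) * pi * d^2 * P)
lambda = 1.381e-23 * 298 / (sqrt(2) * pi * (4.3e-10)^2 * 40107)
lambda = 1.24907e-07 m
lambda = 124.91 nm

124.91


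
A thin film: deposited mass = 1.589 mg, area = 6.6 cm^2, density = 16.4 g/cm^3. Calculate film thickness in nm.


Convert: m = 1.589 mg = 1.5890e-06 kg, A = 6.6 cm^2 = 6.6000e-04 m^2, rho = 16.4 g/cm^3 = 16400 kg/m^3
t = m / (A * rho)
t = 1.5890e-06 / (6.6000e-04 * 16400)
t = 1.4680e-07 m = 146.8 nm

146.8


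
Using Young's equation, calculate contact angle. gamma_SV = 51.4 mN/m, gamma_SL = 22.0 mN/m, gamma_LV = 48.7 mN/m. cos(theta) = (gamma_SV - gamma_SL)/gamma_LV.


cos(theta) = (gamma_SV - gamma_SL) / gamma_LV
cos(theta) = (51.4 - 22.0) / 48.7
cos(theta) = 0.603696
theta = arccos(0.603696) = 52.86 degrees

52.86


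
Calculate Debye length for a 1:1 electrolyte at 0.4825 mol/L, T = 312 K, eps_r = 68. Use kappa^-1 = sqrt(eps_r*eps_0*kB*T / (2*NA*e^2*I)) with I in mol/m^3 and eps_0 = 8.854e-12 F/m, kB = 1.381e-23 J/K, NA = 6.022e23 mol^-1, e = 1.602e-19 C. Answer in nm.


Ionic strength I = 0.4825 * 1^2 * 1000 = 482.5 mol/m^3
kappa^-1 = sqrt(68 * 8.854e-12 * 1.381e-23 * 312 / (2 * 6.022e23 * (1.602e-19)^2 * 482.5))
kappa^-1 = 0.417 nm

0.417


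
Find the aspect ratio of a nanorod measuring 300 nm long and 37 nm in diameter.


Aspect ratio AR = length / diameter
AR = 300 / 37
AR = 8.11

8.11


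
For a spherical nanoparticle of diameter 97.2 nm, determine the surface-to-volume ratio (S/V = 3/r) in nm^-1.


Radius r = 97.2/2 = 48.6 nm
S/V = 3 / r = 3 / 48.6
S/V = 0.0617 nm^-1

0.0617


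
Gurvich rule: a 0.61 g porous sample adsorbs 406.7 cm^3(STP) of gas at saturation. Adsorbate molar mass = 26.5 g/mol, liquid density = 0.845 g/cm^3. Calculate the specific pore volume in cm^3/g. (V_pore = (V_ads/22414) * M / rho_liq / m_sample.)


Moles adsorbed n = V_ads / 22414 = 406.7 / 22414 = 1.814491e-02 mol
Liquid volume V_liq = n * M / rho_liq = 1.814491e-02 * 26.5 / 0.845 = 0.56904 cm^3
Specific pore volume V_pore = V_liq / m_sample = 0.56904 / 0.61
V_pore = 0.9329 cm^3/g

0.9329


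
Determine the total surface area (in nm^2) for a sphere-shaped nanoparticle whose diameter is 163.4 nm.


Radius r = 163.4/2 = 81.7 nm
Surface area SA = 4 * pi * r^2
SA = 4 * pi * (81.7)^2
SA = 83879.14 nm^2

83879.14


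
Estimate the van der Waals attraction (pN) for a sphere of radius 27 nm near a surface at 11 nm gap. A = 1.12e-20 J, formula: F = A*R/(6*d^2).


Convert to SI: R = 27 nm = 2.7e-08 m, d = 11 nm = 1.1e-08 m
F = A * R / (6 * d^2)
F = 1.12e-20 * 2.7e-08 / (6 * (1.1e-08)^2)
F = 4.16529e-13 N = 0.417 pN

0.417


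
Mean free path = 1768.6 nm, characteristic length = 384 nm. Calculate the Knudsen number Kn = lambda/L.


Knudsen number Kn = lambda / L
Kn = 1768.6 / 384
Kn = 4.6057

4.6057


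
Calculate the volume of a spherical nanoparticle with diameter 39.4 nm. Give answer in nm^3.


Radius r = 39.4/2 = 19.7 nm
Volume V = (4/3) * pi * r^3
V = (4/3) * pi * (19.7)^3
V = 32024.86 nm^3

32024.86


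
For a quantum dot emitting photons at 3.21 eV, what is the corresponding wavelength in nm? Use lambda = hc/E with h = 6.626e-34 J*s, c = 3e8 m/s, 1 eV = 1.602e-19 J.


Convert energy: E = 3.21 eV = 3.21 * 1.602e-19 = 5.14242e-19 J
lambda = h*c / E = 6.626e-34 * 3e8 / 5.14242e-19
lambda = 3.8655e-07 m = 386.5 nm

386.5


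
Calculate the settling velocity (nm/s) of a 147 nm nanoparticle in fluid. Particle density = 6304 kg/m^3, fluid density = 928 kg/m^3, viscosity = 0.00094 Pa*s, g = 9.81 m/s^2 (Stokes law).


Radius R = 147/2 nm = 7.35e-08 m
Density difference = 6304 - 928 = 5376 kg/m^3
v = 2 * R^2 * (rho_p - rho_f) * g / (9 * eta)
v = 2 * (7.35e-08)^2 * 5376 * 9.81 / (9 * 0.00094)
v = 6.73539e-08 m/s = 67.3539 nm/s

67.3539


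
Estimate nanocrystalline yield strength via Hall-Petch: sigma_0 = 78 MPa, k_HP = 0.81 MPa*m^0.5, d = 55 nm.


d = 55 nm = 5.5e-08 m
sqrt(d) = 0.0002345208
Hall-Petch contribution = k / sqrt(d) = 0.81 / 0.0002345208 = 3453.9 MPa
sigma = sigma_0 + k/sqrt(d) = 78 + 3453.9 = 3531.9 MPa

3531.9


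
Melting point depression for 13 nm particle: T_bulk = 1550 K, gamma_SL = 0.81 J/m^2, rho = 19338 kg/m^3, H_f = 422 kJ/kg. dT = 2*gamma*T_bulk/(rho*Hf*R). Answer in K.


Radius R = 13/2 = 6.5 nm = 6.5e-09 m
Convert H_f = 422 kJ/kg = 422000 J/kg
dT = 2 * gamma_SL * T_bulk / (rho * H_f * R)
dT = 2 * 0.81 * 1550 / (19338 * 422000 * 6.5e-09)
dT = 47.3 K

47.3


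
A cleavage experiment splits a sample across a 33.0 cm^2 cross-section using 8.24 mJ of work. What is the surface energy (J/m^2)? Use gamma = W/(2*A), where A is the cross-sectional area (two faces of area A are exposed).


Convert: A = 33.0 cm^2 = 0.0033 m^2, W = 8.24 mJ = 0.00824 J
Cleaving exposes two faces of area A, so total new surface = 2*A and gamma = W / (2*A)
gamma = 0.00824 / (2 * 0.0033)
gamma = 1.248 J/m^2

1.248


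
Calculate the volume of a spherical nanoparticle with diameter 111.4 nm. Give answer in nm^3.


Radius r = 111.4/2 = 55.7 nm
Volume V = (4/3) * pi * r^3
V = (4/3) * pi * (55.7)^3
V = 723859.36 nm^3

723859.36


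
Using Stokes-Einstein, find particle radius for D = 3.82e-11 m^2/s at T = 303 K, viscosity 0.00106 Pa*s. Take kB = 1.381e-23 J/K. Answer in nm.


Stokes-Einstein: R = kB*T / (6*pi*eta*D)
R = 1.381e-23 * 303 / (6 * pi * 0.00106 * 3.82e-11)
R = 5.48234e-09 m = 5.48 nm

5.48


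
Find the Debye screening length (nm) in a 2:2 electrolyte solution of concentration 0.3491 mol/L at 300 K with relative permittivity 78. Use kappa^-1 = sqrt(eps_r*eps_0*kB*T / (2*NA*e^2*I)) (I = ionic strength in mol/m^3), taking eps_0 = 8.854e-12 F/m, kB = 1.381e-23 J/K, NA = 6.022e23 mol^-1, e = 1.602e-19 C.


Ionic strength I = 0.3491 * 2^2 * 1000 = 1396.4 mol/m^3
kappa^-1 = sqrt(78 * 8.854e-12 * 1.381e-23 * 300 / (2 * 6.022e23 * (1.602e-19)^2 * 1396.4))
kappa^-1 = 0.257 nm

0.257


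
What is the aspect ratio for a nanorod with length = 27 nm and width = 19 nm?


Aspect ratio AR = length / diameter
AR = 27 / 19
AR = 1.42

1.42


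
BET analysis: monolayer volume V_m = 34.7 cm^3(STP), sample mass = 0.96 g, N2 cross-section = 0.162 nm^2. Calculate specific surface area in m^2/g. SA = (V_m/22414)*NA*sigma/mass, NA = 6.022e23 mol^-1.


Number of moles in monolayer = V_m / 22414 = 34.7 / 22414 = 0.00154814
Number of molecules = moles * NA = 0.00154814 * 6.022e23
SA = molecules * sigma / mass
SA = (34.7 / 22414) * 6.022e23 * 0.162e-18 / 0.96
SA = 157.3 m^2/g

157.3


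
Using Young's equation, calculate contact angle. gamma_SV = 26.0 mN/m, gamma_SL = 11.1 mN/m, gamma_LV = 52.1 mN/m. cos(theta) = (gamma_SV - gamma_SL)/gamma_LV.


cos(theta) = (gamma_SV - gamma_SL) / gamma_LV
cos(theta) = (26.0 - 11.1) / 52.1
cos(theta) = 0.285988
theta = arccos(0.285988) = 73.38 degrees

73.38


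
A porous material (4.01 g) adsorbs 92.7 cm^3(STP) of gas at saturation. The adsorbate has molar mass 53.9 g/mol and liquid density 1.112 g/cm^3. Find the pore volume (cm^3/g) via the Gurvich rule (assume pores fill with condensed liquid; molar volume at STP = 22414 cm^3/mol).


Moles adsorbed n = V_ads / 22414 = 92.7 / 22414 = 4.135808e-03 mol
Liquid volume V_liq = n * M / rho_liq = 4.135808e-03 * 53.9 / 1.112 = 0.20047 cm^3
Specific pore volume V_pore = V_liq / m_sample = 0.20047 / 4.01
V_pore = 0.05 cm^3/g

0.05


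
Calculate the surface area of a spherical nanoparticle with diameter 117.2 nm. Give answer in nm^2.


Radius r = 117.2/2 = 58.6 nm
Surface area SA = 4 * pi * r^2
SA = 4 * pi * (58.6)^2
SA = 43152.41 nm^2

43152.41


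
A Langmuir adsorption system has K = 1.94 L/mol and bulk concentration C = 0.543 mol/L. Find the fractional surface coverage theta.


Langmuir isotherm: theta = K*C / (1 + K*C)
K*C = 1.94 * 0.543 = 1.05342
theta = 1.05342 / (1 + 1.05342) = 1.05342 / 2.05342
theta = 0.513

0.513


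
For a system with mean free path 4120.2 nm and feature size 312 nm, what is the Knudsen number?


Knudsen number Kn = lambda / L
Kn = 4120.2 / 312
Kn = 13.2058

13.2058


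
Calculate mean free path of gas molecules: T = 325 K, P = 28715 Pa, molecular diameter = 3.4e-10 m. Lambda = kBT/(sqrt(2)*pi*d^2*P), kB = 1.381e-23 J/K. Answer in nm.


Mean free path: lambda = kB*T / (sqrt(2) * pi * d^2 * P)
lambda = 1.381e-23 * 325 / (sqrt(2) * pi * (3.4e-10)^2 * 28715)
lambda = 3.04331e-07 m
lambda = 304.33 nm

304.33


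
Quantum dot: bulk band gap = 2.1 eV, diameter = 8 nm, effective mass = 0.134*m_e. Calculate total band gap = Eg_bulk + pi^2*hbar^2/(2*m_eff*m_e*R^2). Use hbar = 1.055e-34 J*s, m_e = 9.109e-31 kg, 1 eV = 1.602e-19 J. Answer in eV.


Radius R = 8/2 nm = 4e-09 m
Confinement energy dE = pi^2 * hbar^2 / (2 * m_eff * m_e * R^2)
dE = pi^2 * (1.055e-34)^2 / (2 * 0.134 * 9.109e-31 * (4e-09)^2) J, divided by 1.602e-19 J/eV
dE = 0.1756 eV
Total band gap = E_g(bulk) + dE = 2.1 + 0.1756 = 2.2756 eV

2.2756


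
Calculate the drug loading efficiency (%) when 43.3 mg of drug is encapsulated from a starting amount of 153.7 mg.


Drug loading efficiency = (drug loaded / drug initial) * 100
DLE = 43.3 / 153.7 * 100
DLE = 0.2817 * 100
DLE = 28.17%

28.17


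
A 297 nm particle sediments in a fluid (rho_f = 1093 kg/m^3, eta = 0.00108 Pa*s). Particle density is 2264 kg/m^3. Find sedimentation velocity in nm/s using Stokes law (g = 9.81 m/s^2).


Radius R = 297/2 nm = 1.485e-07 m
Density difference = 2264 - 1093 = 1171 kg/m^3
v = 2 * R^2 * (rho_p - rho_f) * g / (9 * eta)
v = 2 * (1.485e-07)^2 * 1171 * 9.81 / (9 * 0.00108)
v = 5.21246e-08 m/s = 52.1246 nm/s

52.1246


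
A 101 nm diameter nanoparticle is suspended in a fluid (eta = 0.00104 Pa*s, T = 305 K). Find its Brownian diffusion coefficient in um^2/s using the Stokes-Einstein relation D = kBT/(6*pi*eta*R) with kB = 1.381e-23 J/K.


Radius R = 101/2 = 50.5 nm = 5.05e-08 m
D = kB*T / (6*pi*eta*R)
D = 1.381e-23 * 305 / (6 * pi * 0.00104 * 5.05e-08)
D = 4.25469e-12 m^2/s = 4.255 um^2/s

4.255


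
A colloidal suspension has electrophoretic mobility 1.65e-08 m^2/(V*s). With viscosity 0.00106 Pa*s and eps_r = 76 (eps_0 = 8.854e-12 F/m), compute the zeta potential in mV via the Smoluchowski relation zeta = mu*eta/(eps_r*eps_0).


Smoluchowski equation: zeta = mu * eta / (eps_r * eps_0)
zeta = 1.65e-08 * 0.00106 / (76 * 8.854e-12)
zeta = 0.025992 V = 25.99 mV

25.99


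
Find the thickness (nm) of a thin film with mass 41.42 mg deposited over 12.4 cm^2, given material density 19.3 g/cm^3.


Convert: m = 41.42 mg = 4.1420e-05 kg, A = 12.4 cm^2 = 1.2400e-03 m^2, rho = 19.3 g/cm^3 = 19300 kg/m^3
t = m / (A * rho)
t = 4.1420e-05 / (1.2400e-03 * 19300)
t = 1.7307e-06 m = 1730.7 nm

1730.7


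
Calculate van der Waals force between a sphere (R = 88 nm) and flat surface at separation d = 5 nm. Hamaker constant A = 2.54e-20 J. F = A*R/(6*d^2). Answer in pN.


Convert to SI: R = 88 nm = 8.8e-08 m, d = 5 nm = 5e-09 m
F = A * R / (6 * d^2)
F = 2.54e-20 * 8.8e-08 / (6 * (5e-09)^2)
F = 1.49013e-11 N = 14.901 pN

14.901


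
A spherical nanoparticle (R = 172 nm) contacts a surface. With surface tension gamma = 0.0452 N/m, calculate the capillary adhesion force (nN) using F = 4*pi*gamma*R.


Convert radius: R = 172 nm = 1.72e-07 m
F = 4 * pi * gamma * R
F = 4 * pi * 0.0452 * 1.72e-07
F = 9.7696e-08 N = 97.696 nN

97.696


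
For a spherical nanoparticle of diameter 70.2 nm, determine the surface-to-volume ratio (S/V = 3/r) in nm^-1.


Radius r = 70.2/2 = 35.1 nm
S/V = 3 / r = 3 / 35.1
S/V = 0.0855 nm^-1

0.0855


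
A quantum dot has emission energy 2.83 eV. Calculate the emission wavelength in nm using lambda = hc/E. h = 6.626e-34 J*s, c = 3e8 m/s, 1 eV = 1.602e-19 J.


Convert energy: E = 2.83 eV = 2.83 * 1.602e-19 = 4.53366e-19 J
lambda = h*c / E = 6.626e-34 * 3e8 / 4.53366e-19
lambda = 4.38454e-07 m = 438.5 nm

438.5


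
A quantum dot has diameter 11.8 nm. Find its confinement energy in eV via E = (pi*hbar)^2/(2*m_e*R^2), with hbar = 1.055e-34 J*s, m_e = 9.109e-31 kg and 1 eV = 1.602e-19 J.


Radius R = 11.8/2 = 5.9 nm = 5.9e-09 m
E = (pi * 1.055e-34)^2 / (2 * 9.109e-31 * (5.9e-09)^2)
E(J) = 1.73221e-21
E = E(J) / 1.602e-19 = 0.0108 eV

0.0108


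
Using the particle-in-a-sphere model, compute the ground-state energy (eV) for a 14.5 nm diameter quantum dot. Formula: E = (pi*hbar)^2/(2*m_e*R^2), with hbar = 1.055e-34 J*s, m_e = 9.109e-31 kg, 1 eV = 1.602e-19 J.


Radius R = 14.5/2 = 7.25 nm = 7.25e-09 m
E = (pi * 1.055e-34)^2 / (2 * 9.109e-31 * (7.25e-09)^2)
E(J) = 1.14717e-21
E = E(J) / 1.602e-19 = 0.0072 eV

0.0072


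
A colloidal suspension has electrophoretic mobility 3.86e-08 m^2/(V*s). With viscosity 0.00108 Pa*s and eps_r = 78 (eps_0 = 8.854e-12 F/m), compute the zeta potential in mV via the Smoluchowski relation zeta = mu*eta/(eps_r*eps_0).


Smoluchowski equation: zeta = mu * eta / (eps_r * eps_0)
zeta = 3.86e-08 * 0.00108 / (78 * 8.854e-12)
zeta = 0.060364 V = 60.36 mV

60.36


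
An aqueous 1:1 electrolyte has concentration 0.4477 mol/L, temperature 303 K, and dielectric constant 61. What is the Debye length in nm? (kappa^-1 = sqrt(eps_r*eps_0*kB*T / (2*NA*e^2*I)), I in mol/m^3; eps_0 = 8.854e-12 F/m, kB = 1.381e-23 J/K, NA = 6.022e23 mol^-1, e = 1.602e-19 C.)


Ionic strength I = 0.4477 * 1^2 * 1000 = 447.7 mol/m^3
kappa^-1 = sqrt(61 * 8.854e-12 * 1.381e-23 * 303 / (2 * 6.022e23 * (1.602e-19)^2 * 447.7))
kappa^-1 = 0.404 nm

0.404


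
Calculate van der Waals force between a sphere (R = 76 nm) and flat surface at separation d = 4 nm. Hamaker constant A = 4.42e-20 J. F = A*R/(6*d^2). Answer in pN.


Convert to SI: R = 76 nm = 7.6e-08 m, d = 4 nm = 4e-09 m
F = A * R / (6 * d^2)
F = 4.42e-20 * 7.6e-08 / (6 * (4e-09)^2)
F = 3.49917e-11 N = 34.992 pN

34.992


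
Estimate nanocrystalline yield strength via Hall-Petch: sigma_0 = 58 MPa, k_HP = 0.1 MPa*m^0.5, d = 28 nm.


d = 28 nm = 2.8e-08 m
sqrt(d) = 0.000167332
Hall-Petch contribution = k / sqrt(d) = 0.1 / 0.000167332 = 597.6 MPa
sigma = sigma_0 + k/sqrt(d) = 58 + 597.6 = 655.6 MPa

655.6


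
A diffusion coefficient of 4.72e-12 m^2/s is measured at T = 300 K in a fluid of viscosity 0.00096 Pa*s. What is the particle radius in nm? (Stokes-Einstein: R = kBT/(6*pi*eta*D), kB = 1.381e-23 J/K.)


Stokes-Einstein: R = kB*T / (6*pi*eta*D)
R = 1.381e-23 * 300 / (6 * pi * 0.00096 * 4.72e-12)
R = 4.85066e-08 m = 48.51 nm

48.51


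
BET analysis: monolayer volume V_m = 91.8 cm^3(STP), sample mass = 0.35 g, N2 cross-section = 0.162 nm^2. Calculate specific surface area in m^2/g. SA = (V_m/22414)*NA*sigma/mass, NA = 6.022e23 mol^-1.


Number of moles in monolayer = V_m / 22414 = 91.8 / 22414 = 0.00409565
Number of molecules = moles * NA = 0.00409565 * 6.022e23
SA = molecules * sigma / mass
SA = (91.8 / 22414) * 6.022e23 * 0.162e-18 / 0.35
SA = 1141.6 m^2/g

1141.6


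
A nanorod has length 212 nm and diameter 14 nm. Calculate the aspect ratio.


Aspect ratio AR = length / diameter
AR = 212 / 14
AR = 15.14

15.14


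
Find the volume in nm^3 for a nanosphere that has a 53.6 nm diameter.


Radius r = 53.6/2 = 26.8 nm
Volume V = (4/3) * pi * r^3
V = (4/3) * pi * (26.8)^3
V = 80629.32 nm^3

80629.32


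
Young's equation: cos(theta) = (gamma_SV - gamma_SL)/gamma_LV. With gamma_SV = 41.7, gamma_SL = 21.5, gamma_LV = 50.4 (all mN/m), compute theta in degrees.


cos(theta) = (gamma_SV - gamma_SL) / gamma_LV
cos(theta) = (41.7 - 21.5) / 50.4
cos(theta) = 0.400794
theta = arccos(0.400794) = 66.37 degrees

66.37


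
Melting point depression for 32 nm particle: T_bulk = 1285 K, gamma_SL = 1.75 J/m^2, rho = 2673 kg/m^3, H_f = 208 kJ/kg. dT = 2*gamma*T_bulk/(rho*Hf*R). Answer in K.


Radius R = 32/2 = 16 nm = 1.6e-08 m
Convert H_f = 208 kJ/kg = 208000 J/kg
dT = 2 * gamma_SL * T_bulk / (rho * H_f * R)
dT = 2 * 1.75 * 1285 / (2673 * 208000 * 1.6e-08)
dT = 505.6 K

505.6


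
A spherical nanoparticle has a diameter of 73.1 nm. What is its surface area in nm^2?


Radius r = 73.1/2 = 36.55 nm
Surface area SA = 4 * pi * r^2
SA = 4 * pi * (36.55)^2
SA = 16787.45 nm^2

16787.45


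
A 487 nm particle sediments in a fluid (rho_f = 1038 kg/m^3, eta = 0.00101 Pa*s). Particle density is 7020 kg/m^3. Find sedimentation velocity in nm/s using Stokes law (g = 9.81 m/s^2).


Radius R = 487/2 nm = 2.435e-07 m
Density difference = 7020 - 1038 = 5982 kg/m^3
v = 2 * R^2 * (rho_p - rho_f) * g / (9 * eta)
v = 2 * (2.435e-07)^2 * 5982 * 9.81 / (9 * 0.00101)
v = 7.6556e-07 m/s = 765.5604 nm/s

765.5604


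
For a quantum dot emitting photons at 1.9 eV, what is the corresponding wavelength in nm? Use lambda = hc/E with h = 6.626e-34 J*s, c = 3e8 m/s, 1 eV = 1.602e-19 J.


Convert energy: E = 1.9 eV = 1.9 * 1.602e-19 = 3.0438e-19 J
lambda = h*c / E = 6.626e-34 * 3e8 / 3.0438e-19
lambda = 6.53065e-07 m = 653.1 nm

653.1


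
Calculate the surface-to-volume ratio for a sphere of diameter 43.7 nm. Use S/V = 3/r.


Radius r = 43.7/2 = 21.85 nm
S/V = 3 / r = 3 / 21.85
S/V = 0.1373 nm^-1

0.1373


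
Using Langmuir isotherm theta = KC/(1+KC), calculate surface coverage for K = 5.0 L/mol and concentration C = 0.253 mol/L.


Langmuir isotherm: theta = K*C / (1 + K*C)
K*C = 5.0 * 0.253 = 1.265
theta = 1.265 / (1 + 1.265) = 1.265 / 2.265
theta = 0.5585

0.5585


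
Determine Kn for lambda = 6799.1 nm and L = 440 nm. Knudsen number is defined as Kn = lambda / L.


Knudsen number Kn = lambda / L
Kn = 6799.1 / 440
Kn = 15.4525

15.4525


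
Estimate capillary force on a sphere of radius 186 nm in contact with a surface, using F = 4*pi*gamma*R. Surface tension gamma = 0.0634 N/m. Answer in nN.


Convert radius: R = 186 nm = 1.86e-07 m
F = 4 * pi * gamma * R
F = 4 * pi * 0.0634 * 1.86e-07
F = 1.48188e-07 N = 148.1877 nN

148.1877


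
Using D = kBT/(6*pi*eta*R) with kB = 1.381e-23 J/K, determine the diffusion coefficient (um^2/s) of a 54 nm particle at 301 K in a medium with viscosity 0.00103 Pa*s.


Radius R = 54/2 = 27 nm = 2.7e-08 m
D = kB*T / (6*pi*eta*R)
D = 1.381e-23 * 301 / (6 * pi * 0.00103 * 2.7e-08)
D = 7.92972e-12 m^2/s = 7.93 um^2/s

7.93


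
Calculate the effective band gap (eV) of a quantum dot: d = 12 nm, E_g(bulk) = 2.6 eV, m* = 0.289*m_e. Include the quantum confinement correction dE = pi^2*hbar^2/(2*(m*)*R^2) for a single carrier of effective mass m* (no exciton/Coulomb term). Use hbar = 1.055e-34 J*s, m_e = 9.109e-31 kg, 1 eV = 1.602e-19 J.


Radius R = 12/2 nm = 6e-09 m
Confinement energy dE = pi^2 * hbar^2 / (2 * m_eff * m_e * R^2)
dE = pi^2 * (1.055e-34)^2 / (2 * 0.289 * 9.109e-31 * (6e-09)^2) J, divided by 1.602e-19 J/eV
dE = 0.0362 eV
Total band gap = E_g(bulk) + dE = 2.6 + 0.0362 = 2.6362 eV

2.6362


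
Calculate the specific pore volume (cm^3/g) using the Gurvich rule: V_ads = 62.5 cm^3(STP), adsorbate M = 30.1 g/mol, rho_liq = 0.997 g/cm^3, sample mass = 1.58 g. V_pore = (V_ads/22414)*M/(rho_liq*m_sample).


Moles adsorbed n = V_ads / 22414 = 62.5 / 22414 = 2.788436e-03 mol
Liquid volume V_liq = n * M / rho_liq = 2.788436e-03 * 30.1 / 0.997 = 0.08418 cm^3
Specific pore volume V_pore = V_liq / m_sample = 0.08418 / 1.58
V_pore = 0.0533 cm^3/g

0.0533


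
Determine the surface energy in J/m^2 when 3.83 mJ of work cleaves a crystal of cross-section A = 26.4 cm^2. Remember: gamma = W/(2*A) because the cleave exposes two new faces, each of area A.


Convert: A = 26.4 cm^2 = 0.00264 m^2, W = 3.83 mJ = 0.00383 J
Cleaving exposes two faces of area A, so total new surface = 2*A and gamma = W / (2*A)
gamma = 0.00383 / (2 * 0.00264)
gamma = 0.725 J/m^2

0.725


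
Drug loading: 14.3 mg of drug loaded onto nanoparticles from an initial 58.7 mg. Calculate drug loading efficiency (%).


Drug loading efficiency = (drug loaded / drug initial) * 100
DLE = 14.3 / 58.7 * 100
DLE = 0.2436 * 100
DLE = 24.36%

24.36


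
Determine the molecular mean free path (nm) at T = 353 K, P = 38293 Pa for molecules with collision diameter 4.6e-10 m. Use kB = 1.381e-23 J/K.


Mean free path: lambda = kB*T / (sqrt(2) * pi * d^2 * P)
lambda = 1.381e-23 * 353 / (sqrt(2) * pi * (4.6e-10)^2 * 38293)
lambda = 1.35416e-07 m
lambda = 135.42 nm

135.42


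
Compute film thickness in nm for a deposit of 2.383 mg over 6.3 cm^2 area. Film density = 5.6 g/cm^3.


Convert: m = 2.383 mg = 2.3830e-06 kg, A = 6.3 cm^2 = 6.3000e-04 m^2, rho = 5.6 g/cm^3 = 5600 kg/m^3
t = m / (A * rho)
t = 2.3830e-06 / (6.3000e-04 * 5600)
t = 6.7545e-07 m = 675.5 nm

675.5


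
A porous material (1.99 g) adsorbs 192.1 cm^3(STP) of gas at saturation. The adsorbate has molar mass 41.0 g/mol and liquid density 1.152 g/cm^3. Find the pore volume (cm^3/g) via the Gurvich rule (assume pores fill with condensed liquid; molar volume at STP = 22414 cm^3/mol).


Moles adsorbed n = V_ads / 22414 = 192.1 / 22414 = 8.570536e-03 mol
Liquid volume V_liq = n * M / rho_liq = 8.570536e-03 * 41.0 / 1.152 = 0.30503 cm^3
Specific pore volume V_pore = V_liq / m_sample = 0.30503 / 1.99
V_pore = 0.1533 cm^3/g

0.1533


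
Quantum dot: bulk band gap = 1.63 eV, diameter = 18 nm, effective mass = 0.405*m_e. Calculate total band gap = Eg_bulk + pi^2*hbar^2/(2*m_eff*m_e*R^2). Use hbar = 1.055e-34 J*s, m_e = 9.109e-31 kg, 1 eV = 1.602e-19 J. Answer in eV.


Radius R = 18/2 nm = 9e-09 m
Confinement energy dE = pi^2 * hbar^2 / (2 * m_eff * m_e * R^2)
dE = pi^2 * (1.055e-34)^2 / (2 * 0.405 * 9.109e-31 * (9e-09)^2) J, divided by 1.602e-19 J/eV
dE = 0.0115 eV
Total band gap = E_g(bulk) + dE = 1.63 + 0.0115 = 1.6415 eV

1.6415


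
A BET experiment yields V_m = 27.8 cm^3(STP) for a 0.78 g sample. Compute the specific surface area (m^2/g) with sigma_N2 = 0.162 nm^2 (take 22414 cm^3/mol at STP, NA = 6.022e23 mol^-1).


Number of moles in monolayer = V_m / 22414 = 27.8 / 22414 = 0.0012403
Number of molecules = moles * NA = 0.0012403 * 6.022e23
SA = molecules * sigma / mass
SA = (27.8 / 22414) * 6.022e23 * 0.162e-18 / 0.78
SA = 155.1 m^2/g

155.1


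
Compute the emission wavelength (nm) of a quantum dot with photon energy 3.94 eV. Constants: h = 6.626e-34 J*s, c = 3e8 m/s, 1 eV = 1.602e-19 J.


Convert energy: E = 3.94 eV = 3.94 * 1.602e-19 = 6.31188e-19 J
lambda = h*c / E = 6.626e-34 * 3e8 / 6.31188e-19
lambda = 3.1493e-07 m = 314.9 nm

314.9


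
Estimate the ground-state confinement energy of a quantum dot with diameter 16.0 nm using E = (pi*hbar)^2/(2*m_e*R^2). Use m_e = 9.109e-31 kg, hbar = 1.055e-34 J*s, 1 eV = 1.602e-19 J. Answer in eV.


Radius R = 16.0/2 = 8 nm = 8e-09 m
E = (pi * 1.055e-34)^2 / (2 * 9.109e-31 * (8e-09)^2)
E(J) = 9.42159e-22
E = E(J) / 1.602e-19 = 0.0059 eV

0.0059


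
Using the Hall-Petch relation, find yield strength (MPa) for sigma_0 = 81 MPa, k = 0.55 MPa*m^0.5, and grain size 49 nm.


d = 49 nm = 4.9e-08 m
sqrt(d) = 0.0002213594
Hall-Petch contribution = k / sqrt(d) = 0.55 / 0.0002213594 = 2484.6 MPa
sigma = sigma_0 + k/sqrt(d) = 81 + 2484.6 = 2565.6 MPa

2565.6


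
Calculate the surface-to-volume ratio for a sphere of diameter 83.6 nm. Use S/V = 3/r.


Radius r = 83.6/2 = 41.8 nm
S/V = 3 / r = 3 / 41.8
S/V = 0.0718 nm^-1

0.0718


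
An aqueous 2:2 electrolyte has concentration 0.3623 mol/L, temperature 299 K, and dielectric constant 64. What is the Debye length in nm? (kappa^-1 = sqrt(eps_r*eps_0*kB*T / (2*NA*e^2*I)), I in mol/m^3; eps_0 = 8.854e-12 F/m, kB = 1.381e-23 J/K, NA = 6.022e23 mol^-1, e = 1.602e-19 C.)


Ionic strength I = 0.3623 * 2^2 * 1000 = 1449.2 mol/m^3
kappa^-1 = sqrt(64 * 8.854e-12 * 1.381e-23 * 299 / (2 * 6.022e23 * (1.602e-19)^2 * 1449.2))
kappa^-1 = 0.229 nm

0.229


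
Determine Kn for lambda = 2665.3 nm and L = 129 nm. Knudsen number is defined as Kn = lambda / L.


Knudsen number Kn = lambda / L
Kn = 2665.3 / 129
Kn = 20.6612

20.6612


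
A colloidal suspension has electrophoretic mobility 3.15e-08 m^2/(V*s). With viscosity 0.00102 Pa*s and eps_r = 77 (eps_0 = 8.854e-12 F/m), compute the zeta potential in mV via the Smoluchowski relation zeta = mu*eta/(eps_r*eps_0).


Smoluchowski equation: zeta = mu * eta / (eps_r * eps_0)
zeta = 3.15e-08 * 0.00102 / (77 * 8.854e-12)
zeta = 0.047128 V = 47.13 mV

47.13


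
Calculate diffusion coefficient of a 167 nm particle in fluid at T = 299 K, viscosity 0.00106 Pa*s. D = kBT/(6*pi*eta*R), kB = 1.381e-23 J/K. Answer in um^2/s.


Radius R = 167/2 = 83.5 nm = 8.35e-08 m
D = kB*T / (6*pi*eta*R)
D = 1.381e-23 * 299 / (6 * pi * 0.00106 * 8.35e-08)
D = 2.47498e-12 m^2/s = 2.475 um^2/s

2.475


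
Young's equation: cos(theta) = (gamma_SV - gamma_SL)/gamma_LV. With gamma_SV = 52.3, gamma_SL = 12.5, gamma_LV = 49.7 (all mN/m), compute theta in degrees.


cos(theta) = (gamma_SV - gamma_SL) / gamma_LV
cos(theta) = (52.3 - 12.5) / 49.7
cos(theta) = 0.800805
theta = arccos(0.800805) = 36.79 degrees

36.79


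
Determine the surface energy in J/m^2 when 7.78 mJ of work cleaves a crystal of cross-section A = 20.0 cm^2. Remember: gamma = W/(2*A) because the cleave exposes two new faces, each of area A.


Convert: A = 20.0 cm^2 = 0.002 m^2, W = 7.78 mJ = 0.00778 J
Cleaving exposes two faces of area A, so total new surface = 2*A and gamma = W / (2*A)
gamma = 0.00778 / (2 * 0.002)
gamma = 1.945 J/m^2

1.945


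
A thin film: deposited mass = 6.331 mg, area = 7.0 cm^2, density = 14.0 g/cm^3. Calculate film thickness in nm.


Convert: m = 6.331 mg = 6.3310e-06 kg, A = 7.0 cm^2 = 7.0000e-04 m^2, rho = 14.0 g/cm^3 = 14000 kg/m^3
t = m / (A * rho)
t = 6.3310e-06 / (7.0000e-04 * 14000)
t = 6.4602e-07 m = 646.0 nm

646.0


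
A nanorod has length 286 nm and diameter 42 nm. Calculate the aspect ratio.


Aspect ratio AR = length / diameter
AR = 286 / 42
AR = 6.81

6.81


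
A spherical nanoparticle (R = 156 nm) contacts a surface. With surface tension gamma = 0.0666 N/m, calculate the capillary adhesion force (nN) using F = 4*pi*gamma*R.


Convert radius: R = 156 nm = 1.56e-07 m
F = 4 * pi * gamma * R
F = 4 * pi * 0.0666 * 1.56e-07
F = 1.3056e-07 N = 130.5596 nN

130.5596


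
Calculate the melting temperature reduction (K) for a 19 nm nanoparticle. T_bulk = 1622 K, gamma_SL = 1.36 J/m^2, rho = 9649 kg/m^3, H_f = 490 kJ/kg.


Radius R = 19/2 = 9.5 nm = 9.5e-09 m
Convert H_f = 490 kJ/kg = 490000 J/kg
dT = 2 * gamma_SL * T_bulk / (rho * H_f * R)
dT = 2 * 1.36 * 1622 / (9649 * 490000 * 9.5e-09)
dT = 98.2 K

98.2


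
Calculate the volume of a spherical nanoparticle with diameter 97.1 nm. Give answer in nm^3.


Radius r = 97.1/2 = 48.55 nm
Volume V = (4/3) * pi * r^3
V = (4/3) * pi * (48.55)^3
V = 479353.95 nm^3

479353.95


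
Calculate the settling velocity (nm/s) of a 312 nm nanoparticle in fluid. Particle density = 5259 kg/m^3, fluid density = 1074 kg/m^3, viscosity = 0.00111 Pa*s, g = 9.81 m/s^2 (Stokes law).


Radius R = 312/2 nm = 1.56e-07 m
Density difference = 5259 - 1074 = 4185 kg/m^3
v = 2 * R^2 * (rho_p - rho_f) * g / (9 * eta)
v = 2 * (1.56e-07)^2 * 4185 * 9.81 / (9 * 0.00111)
v = 2.00022e-07 m/s = 200.0222 nm/s

200.0222


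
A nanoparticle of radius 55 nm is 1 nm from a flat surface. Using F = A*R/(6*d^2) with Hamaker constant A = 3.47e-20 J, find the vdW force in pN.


Convert to SI: R = 55 nm = 5.5e-08 m, d = 1 nm = 1e-09 m
F = A * R / (6 * d^2)
F = 3.47e-20 * 5.5e-08 / (6 * (1e-09)^2)
F = 3.18083e-10 N = 318.083 pN

318.083


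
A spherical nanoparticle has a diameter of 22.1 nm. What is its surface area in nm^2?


Radius r = 22.1/2 = 11.05 nm
Surface area SA = 4 * pi * r^2
SA = 4 * pi * (11.05)^2
SA = 1534.39 nm^2

1534.39


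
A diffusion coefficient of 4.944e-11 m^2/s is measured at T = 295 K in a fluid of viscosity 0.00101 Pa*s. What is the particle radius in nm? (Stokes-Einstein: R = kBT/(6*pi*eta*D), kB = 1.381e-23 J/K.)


Stokes-Einstein: R = kB*T / (6*pi*eta*D)
R = 1.381e-23 * 295 / (6 * pi * 0.00101 * 4.944e-11)
R = 4.32827e-09 m = 4.33 nm

4.33


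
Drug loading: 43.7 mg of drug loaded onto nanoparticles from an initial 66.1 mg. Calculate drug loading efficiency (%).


Drug loading efficiency = (drug loaded / drug initial) * 100
DLE = 43.7 / 66.1 * 100
DLE = 0.6611 * 100
DLE = 66.11%

66.11


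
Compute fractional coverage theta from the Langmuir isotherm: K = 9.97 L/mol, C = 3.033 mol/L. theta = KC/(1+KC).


Langmuir isotherm: theta = K*C / (1 + K*C)
K*C = 9.97 * 3.033 = 30.23901
theta = 30.23901 / (1 + 30.23901) = 30.23901 / 31.23901
theta = 0.968

0.968


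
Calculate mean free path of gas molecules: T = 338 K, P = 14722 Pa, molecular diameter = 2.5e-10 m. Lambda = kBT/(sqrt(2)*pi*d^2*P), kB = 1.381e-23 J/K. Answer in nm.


Mean free path: lambda = kB*T / (sqrt(2) * pi * d^2 * P)
lambda = 1.381e-23 * 338 / (sqrt(2) * pi * (2.5e-10)^2 * 14722)
lambda = 1.14182e-06 m
lambda = 1141.82 nm

1141.82


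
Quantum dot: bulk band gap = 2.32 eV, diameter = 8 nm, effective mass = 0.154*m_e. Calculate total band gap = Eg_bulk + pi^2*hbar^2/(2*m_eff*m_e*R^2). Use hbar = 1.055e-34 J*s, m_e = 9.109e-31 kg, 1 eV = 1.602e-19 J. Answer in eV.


Radius R = 8/2 nm = 4e-09 m
Confinement energy dE = pi^2 * hbar^2 / (2 * m_eff * m_e * R^2)
dE = pi^2 * (1.055e-34)^2 / (2 * 0.154 * 9.109e-31 * (4e-09)^2) J, divided by 1.602e-19 J/eV
dE = 0.1528 eV
Total band gap = E_g(bulk) + dE = 2.32 + 0.1528 = 2.4728 eV

2.4728


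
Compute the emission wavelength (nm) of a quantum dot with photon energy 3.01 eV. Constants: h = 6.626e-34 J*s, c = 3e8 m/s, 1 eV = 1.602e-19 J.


Convert energy: E = 3.01 eV = 3.01 * 1.602e-19 = 4.82202e-19 J
lambda = h*c / E = 6.626e-34 * 3e8 / 4.82202e-19
lambda = 4.12234e-07 m = 412.2 nm

412.2


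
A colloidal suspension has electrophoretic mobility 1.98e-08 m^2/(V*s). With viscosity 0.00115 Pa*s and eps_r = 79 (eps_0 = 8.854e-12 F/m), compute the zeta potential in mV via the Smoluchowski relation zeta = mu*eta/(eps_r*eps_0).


Smoluchowski equation: zeta = mu * eta / (eps_r * eps_0)
zeta = 1.98e-08 * 0.00115 / (79 * 8.854e-12)
zeta = 0.032553 V = 32.55 mV

32.55


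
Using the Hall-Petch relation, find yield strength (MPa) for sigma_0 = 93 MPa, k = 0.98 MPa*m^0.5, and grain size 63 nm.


d = 63 nm = 6.3e-08 m
sqrt(d) = 0.000250998
Hall-Petch contribution = k / sqrt(d) = 0.98 / 0.000250998 = 3904.4 MPa
sigma = sigma_0 + k/sqrt(d) = 93 + 3904.4 = 3997.4 MPa

3997.4


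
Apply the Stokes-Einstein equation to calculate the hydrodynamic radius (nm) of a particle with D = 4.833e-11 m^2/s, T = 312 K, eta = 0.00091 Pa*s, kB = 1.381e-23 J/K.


Stokes-Einstein: R = kB*T / (6*pi*eta*D)
R = 1.381e-23 * 312 / (6 * pi * 0.00091 * 4.833e-11)
R = 5.19743e-09 m = 5.2 nm

5.2


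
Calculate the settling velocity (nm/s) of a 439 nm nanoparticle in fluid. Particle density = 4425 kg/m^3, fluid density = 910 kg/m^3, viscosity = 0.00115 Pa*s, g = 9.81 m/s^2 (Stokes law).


Radius R = 439/2 nm = 2.195e-07 m
Density difference = 4425 - 910 = 3515 kg/m^3
v = 2 * R^2 * (rho_p - rho_f) * g / (9 * eta)
v = 2 * (2.195e-07)^2 * 3515 * 9.81 / (9 * 0.00115)
v = 3.21035e-07 m/s = 321.0355 nm/s

321.0355
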